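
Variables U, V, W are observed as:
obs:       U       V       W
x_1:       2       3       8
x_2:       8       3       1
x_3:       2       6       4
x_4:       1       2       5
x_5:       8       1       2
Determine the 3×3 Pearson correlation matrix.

Step 1 — column means:
  mean(U) = (2 + 8 + 2 + 1 + 8) / 5 = 21/5 = 4.2
  mean(V) = (3 + 3 + 6 + 2 + 1) / 5 = 15/5 = 3
  mean(W) = (8 + 1 + 4 + 5 + 2) / 5 = 20/5 = 4

Step 2 — sample variances and covariances s[i,j] = (1/(n-1)) · Σ_k (x_{k,i} - mean_i) · (x_{k,j} - mean_j), with n-1 = 4:
  s[U,U] = ((-2.2)·(-2.2) + (3.8)·(3.8) + (-2.2)·(-2.2) + (-3.2)·(-3.2) + (3.8)·(3.8)) / 4 = 48.8/4 = 12.2
  s[U,V] = ((-2.2)·(0) + (3.8)·(0) + (-2.2)·(3) + (-3.2)·(-1) + (3.8)·(-2)) / 4 = -11/4 = -2.75
  s[U,W] = ((-2.2)·(4) + (3.8)·(-3) + (-2.2)·(0) + (-3.2)·(1) + (3.8)·(-2)) / 4 = -31/4 = -7.75
  s[V,V] = ((0)·(0) + (0)·(0) + (3)·(3) + (-1)·(-1) + (-2)·(-2)) / 4 = 14/4 = 3.5
  s[V,W] = ((0)·(4) + (0)·(-3) + (3)·(0) + (-1)·(1) + (-2)·(-2)) / 4 = 3/4 = 0.75
  s[W,W] = ((4)·(4) + (-3)·(-3) + (0)·(0) + (1)·(1) + (-2)·(-2)) / 4 = 30/4 = 7.5
  Sample standard deviations s_i = √(s[i,i]):
  s(U) = √(12.2) = 3.4928
  s(V) = √(3.5) = 1.8708
  s(W) = √(7.5) = 2.7386

Step 3 — r_{ij} = s_{ij} / (s_i · s_j):
  r[U,U] = 1 (diagonal).
  r[U,V] = -2.75 / (3.4928 · 1.8708) = -2.75 / 6.5345 = -0.4208
  r[U,W] = -7.75 / (3.4928 · 2.7386) = -7.75 / 9.5656 = -0.8102
  r[V,V] = 1 (diagonal).
  r[V,W] = 0.75 / (1.8708 · 2.7386) = 0.75 / 5.1235 = 0.1464
  r[W,W] = 1 (diagonal).

R is symmetric with unit diagonal. Assembling:

R = [[1, -0.4208, -0.8102],
 [-0.4208, 1, 0.1464],
 [-0.8102, 0.1464, 1]]


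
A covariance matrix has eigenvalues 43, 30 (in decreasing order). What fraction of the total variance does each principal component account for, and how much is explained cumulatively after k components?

Step 1 — total variance = trace(Sigma) = Σ λ_i = 43 + 30 = 73.

Step 2 — fraction explained by component i = λ_i / Σ λ:
  PC1: 43/73 = 0.589
  PC2: 30/73 = 0.411

Step 3 — cumulative fraction after k components = (λ_1 + ... + λ_k) / Σ λ:
  k = 1: 43/73 = 0.589
  k = 2: (43 + 30)/73 = 73/73 = 1

Summary (fraction, with percent):

explained: PC1 0.589 (58.9%), PC2 0.411 (41.1%);  cumulative: 0.589, 1


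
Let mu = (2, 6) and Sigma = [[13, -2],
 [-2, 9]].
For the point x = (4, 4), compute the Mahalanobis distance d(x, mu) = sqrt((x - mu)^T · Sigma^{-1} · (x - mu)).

Step 1 — centre the observation: (x - mu) = (2, -2).

Step 2 — invert Sigma. det(Sigma) = 13·9 - (-2)² = 113.
  Sigma^{-1} = (1/det) · [[d, -b], [-b, a]] = [[0.0796, 0.0177],
 [0.0177, 0.115]].

Step 3 — form the quadratic (x - mu)^T · Sigma^{-1} · (x - mu):
  Sigma^{-1} · (x - mu) = (0.1239, -0.1947).
  (x - mu)^T · [Sigma^{-1} · (x - mu)] = (2)·(0.1239) + (-2)·(-0.1947) = 0.6372.

Step 4 — take square root: d = √(0.6372) ≈ 0.7982.

d(x, mu) = √(0.6372) ≈ 0.7982


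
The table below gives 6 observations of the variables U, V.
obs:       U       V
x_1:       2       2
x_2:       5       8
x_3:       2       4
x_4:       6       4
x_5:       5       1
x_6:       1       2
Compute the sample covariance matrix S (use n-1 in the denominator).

Step 1 — column means:
  mean(U) = (2 + 5 + 2 + 6 + 5 + 1) / 6 = 21/6 = 3.5
  mean(V) = (2 + 8 + 4 + 4 + 1 + 2) / 6 = 21/6 = 3.5

Step 2 — sample covariance S[i,j] = (1/(n-1)) · Σ_k (x_{k,i} - mean_i) · (x_{k,j} - mean_j), with n-1 = 5.
  S[U,U] = ((-1.5)·(-1.5) + (1.5)·(1.5) + (-1.5)·(-1.5) + (2.5)·(2.5) + (1.5)·(1.5) + (-2.5)·(-2.5)) / 5 = 21.5/5 = 4.3
  S[U,V] = ((-1.5)·(-1.5) + (1.5)·(4.5) + (-1.5)·(0.5) + (2.5)·(0.5) + (1.5)·(-2.5) + (-2.5)·(-1.5)) / 5 = 9.5/5 = 1.9
  S[V,V] = ((-1.5)·(-1.5) + (4.5)·(4.5) + (0.5)·(0.5) + (0.5)·(0.5) + (-2.5)·(-2.5) + (-1.5)·(-1.5)) / 5 = 31.5/5 = 6.3

S is symmetric (S[j,i] = S[i,j]). Assembling:

S = [[4.3, 1.9],
 [1.9, 6.3]]


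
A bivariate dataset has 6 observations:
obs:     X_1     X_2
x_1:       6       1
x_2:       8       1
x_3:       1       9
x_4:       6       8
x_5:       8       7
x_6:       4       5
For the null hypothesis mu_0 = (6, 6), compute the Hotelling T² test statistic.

Step 1 — sample mean vector:
  mean(X_1) = (6 + 8 + 1 + 6 + 8 + 4) / 6 = 33/6 = 5.5
  mean(X_2) = (1 + 1 + 9 + 8 + 7 + 5) / 6 = 31/6 = 5.1667
  x̄ = (5.5, 5.1667),  deviation x̄ - mu_0 = (5.5, 5.1667) - (6, 6) = (-0.5, -0.8333).

Step 2 — sample covariance matrix, S[i,j] = (1/(n-1)) · Σ_k (x_{k,i} - mean_i) · (x_{k,j} - mean_j), divisor n-1 = 5:
  S[X_1,X_1] = ((0.5)·(0.5) + (2.5)·(2.5) + (-4.5)·(-4.5) + (0.5)·(0.5) + (2.5)·(2.5) + (-1.5)·(-1.5)) / 5 = 35.5/5 = 7.1
  S[X_1,X_2] = ((0.5)·(-4.1667) + (2.5)·(-4.1667) + (-4.5)·(3.8333) + (0.5)·(2.8333) + (2.5)·(1.8333) + (-1.5)·(-0.1667)) / 5 = -23.5/5 = -4.7
  S[X_2,X_2] = ((-4.1667)·(-4.1667) + (-4.1667)·(-4.1667) + (3.8333)·(3.8333) + (2.8333)·(2.8333) + (1.8333)·(1.8333) + (-0.1667)·(-0.1667)) / 5 = 60.8333/5 = 12.1667
  S = [[7.1, -4.7],
 [-4.7, 12.1667]].

Step 3 — invert S. det(S) = 7.1·12.1667 - (-4.7)² = 64.2933.
  S^{-1} = (1/det) · [[d, -b], [-b, a]] = [[0.1892, 0.0731],
 [0.0731, 0.1104]].

Step 4 — quadratic form (x̄ - mu_0)^T · S^{-1} · (x̄ - mu_0):
  S^{-1} · (x̄ - mu_0) = (-0.1555, -0.1286),
  (x̄ - mu_0)^T · [...] = (-0.5)·(-0.1555) + (-0.8333)·(-0.1286) = 0.1849.

Step 5 — scale by n: T² = 6 · 0.1849 = 1.1095.

T² ≈ 1.1095


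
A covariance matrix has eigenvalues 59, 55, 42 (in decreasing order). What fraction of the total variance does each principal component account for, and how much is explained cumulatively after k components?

Step 1 — total variance = trace(Sigma) = Σ λ_i = 59 + 55 + 42 = 156.

Step 2 — fraction explained by component i = λ_i / Σ λ:
  PC1: 59/156 = 0.3782
  PC2: 55/156 = 0.3526
  PC3: 42/156 = 0.2692

Step 3 — cumulative fraction after k components = (λ_1 + ... + λ_k) / Σ λ:
  k = 1: 59/156 = 0.3782
  k = 2: (59 + 55)/156 = 114/156 = 0.7308
  k = 3: (59 + 55 + 42)/156 = 156/156 = 1

Summary (fraction, with percent):

explained: PC1 0.3782 (37.82%), PC2 0.3526 (35.26%), PC3 0.2692 (26.92%);  cumulative: 0.3782, 0.7308, 1


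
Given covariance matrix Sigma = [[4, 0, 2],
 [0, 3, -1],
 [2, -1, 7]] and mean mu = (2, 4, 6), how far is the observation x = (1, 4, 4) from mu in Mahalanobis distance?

Step 1 — centre the observation: (x - mu) = (-1, 0, -2).

Step 2 — invert Sigma (cofactor / det for 3×3, or solve directly):
  Sigma^{-1} = [[0.2941, -0.0294, -0.0882],
 [-0.0294, 0.3529, 0.0588],
 [-0.0882, 0.0588, 0.1765]].

Step 3 — form the quadratic (x - mu)^T · Sigma^{-1} · (x - mu):
  Sigma^{-1} · (x - mu) = (-0.1176, -0.0882, -0.2647).
  (x - mu)^T · [Sigma^{-1} · (x - mu)] = (-1)·(-0.1176) + (0)·(-0.0882) + (-2)·(-0.2647) = 0.6471.

Step 4 — take square root: d = √(0.6471) ≈ 0.8044.

d(x, mu) = √(0.6471) ≈ 0.8044


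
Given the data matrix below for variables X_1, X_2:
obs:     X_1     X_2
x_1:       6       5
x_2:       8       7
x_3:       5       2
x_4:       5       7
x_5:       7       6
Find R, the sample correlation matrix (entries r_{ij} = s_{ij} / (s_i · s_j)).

Step 1 — column means:
  mean(X_1) = (6 + 8 + 5 + 5 + 7) / 5 = 31/5 = 6.2
  mean(X_2) = (5 + 7 + 2 + 7 + 6) / 5 = 27/5 = 5.4

Step 2 — sample variances and covariances s[i,j] = (1/(n-1)) · Σ_k (x_{k,i} - mean_i) · (x_{k,j} - mean_j), with n-1 = 4:
  s[X_1,X_1] = ((-0.2)·(-0.2) + (1.8)·(1.8) + (-1.2)·(-1.2) + (-1.2)·(-1.2) + (0.8)·(0.8)) / 4 = 6.8/4 = 1.7
  s[X_1,X_2] = ((-0.2)·(-0.4) + (1.8)·(1.6) + (-1.2)·(-3.4) + (-1.2)·(1.6) + (0.8)·(0.6)) / 4 = 5.6/4 = 1.4
  s[X_2,X_2] = ((-0.4)·(-0.4) + (1.6)·(1.6) + (-3.4)·(-3.4) + (1.6)·(1.6) + (0.6)·(0.6)) / 4 = 17.2/4 = 4.3
  Sample standard deviations s_i = √(s[i,i]):
  s(X_1) = √(1.7) = 1.3038
  s(X_2) = √(4.3) = 2.0736

Step 3 — r_{ij} = s_{ij} / (s_i · s_j):
  r[X_1,X_1] = 1 (diagonal).
  r[X_1,X_2] = 1.4 / (1.3038 · 2.0736) = 1.4 / 2.7037 = 0.5178
  r[X_2,X_2] = 1 (diagonal).

R is symmetric with unit diagonal. Assembling:

R = [[1, 0.5178],
 [0.5178, 1]]


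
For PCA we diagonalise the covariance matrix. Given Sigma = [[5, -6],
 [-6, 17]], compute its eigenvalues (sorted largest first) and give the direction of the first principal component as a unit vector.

Step 1 — characteristic polynomial of 2×2 Sigma:
  det(Sigma - λI) = λ² - trace · λ + det = 0.
  trace = 5 + 17 = 22, det = 5·17 - (-6)² = 49.
Step 2 — discriminant:
  Δ = trace² - 4·det = 484 - 196 = 288.
Step 3 — eigenvalues:
  λ = (trace ± √Δ)/2 = (22 ± 16.9706)/2,
  λ_1 = 19.4853,  λ_2 = 2.5147.

Step 4 — unit eigenvector for λ_1: solve (Sigma - λ_1 I)v = 0. First row:
  (5 - 19.4853)·v_x + (-6)·v_y = 0, i.e. (-14.4853)·v_x + (-6)·v_y = 0,
  so v ∝ (b, λ_1 - a) = (-6, 14.4853); multiply by -1 so the first entry is positive: u = (6, -14.4853).
  ||u|| = √((6)² + (-14.4853)²) = √(245.8234) ≈ 15.6788,
  v_1 = u/||u|| ≈ (0.3827, -0.9239) (||v_1|| = 1).

λ_1 = 19.4853,  λ_2 = 2.5147;  v_1 ≈ (0.3827, -0.9239)


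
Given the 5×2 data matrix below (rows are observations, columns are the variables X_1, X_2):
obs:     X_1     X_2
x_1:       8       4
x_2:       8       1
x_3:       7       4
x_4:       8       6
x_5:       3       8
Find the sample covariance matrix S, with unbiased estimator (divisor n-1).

Step 1 — column means:
  mean(X_1) = (8 + 8 + 7 + 8 + 3) / 5 = 34/5 = 6.8
  mean(X_2) = (4 + 1 + 4 + 6 + 8) / 5 = 23/5 = 4.6

Step 2 — sample covariance S[i,j] = (1/(n-1)) · Σ_k (x_{k,i} - mean_i) · (x_{k,j} - mean_j), with n-1 = 4.
  S[X_1,X_1] = ((1.2)·(1.2) + (1.2)·(1.2) + (0.2)·(0.2) + (1.2)·(1.2) + (-3.8)·(-3.8)) / 4 = 18.8/4 = 4.7
  S[X_1,X_2] = ((1.2)·(-0.6) + (1.2)·(-3.6) + (0.2)·(-0.6) + (1.2)·(1.4) + (-3.8)·(3.4)) / 4 = -16.4/4 = -4.1
  S[X_2,X_2] = ((-0.6)·(-0.6) + (-3.6)·(-3.6) + (-0.6)·(-0.6) + (1.4)·(1.4) + (3.4)·(3.4)) / 4 = 27.2/4 = 6.8

S is symmetric (S[j,i] = S[i,j]). Assembling:

S = [[4.7, -4.1],
 [-4.1, 6.8]]


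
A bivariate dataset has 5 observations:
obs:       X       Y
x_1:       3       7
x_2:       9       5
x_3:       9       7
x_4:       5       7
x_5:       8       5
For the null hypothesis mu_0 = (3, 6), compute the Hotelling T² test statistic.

Step 1 — sample mean vector:
  mean(X) = (3 + 9 + 9 + 5 + 8) / 5 = 34/5 = 6.8
  mean(Y) = (7 + 5 + 7 + 7 + 5) / 5 = 31/5 = 6.2
  x̄ = (6.8, 6.2),  deviation x̄ - mu_0 = (6.8, 6.2) - (3, 6) = (3.8, 0.2).

Step 2 — sample covariance matrix, S[i,j] = (1/(n-1)) · Σ_k (x_{k,i} - mean_i) · (x_{k,j} - mean_j), divisor n-1 = 4:
  S[X,X] = ((-3.8)·(-3.8) + (2.2)·(2.2) + (2.2)·(2.2) + (-1.8)·(-1.8) + (1.2)·(1.2)) / 4 = 28.8/4 = 7.2
  S[X,Y] = ((-3.8)·(0.8) + (2.2)·(-1.2) + (2.2)·(0.8) + (-1.8)·(0.8) + (1.2)·(-1.2)) / 4 = -6.8/4 = -1.7
  S[Y,Y] = ((0.8)·(0.8) + (-1.2)·(-1.2) + (0.8)·(0.8) + (0.8)·(0.8) + (-1.2)·(-1.2)) / 4 = 4.8/4 = 1.2
  S = [[7.2, -1.7],
 [-1.7, 1.2]].

Step 3 — invert S. det(S) = 7.2·1.2 - (-1.7)² = 5.75.
  S^{-1} = (1/det) · [[d, -b], [-b, a]] = [[0.2087, 0.2957],
 [0.2957, 1.2522]].

Step 4 — quadratic form (x̄ - mu_0)^T · S^{-1} · (x̄ - mu_0):
  S^{-1} · (x̄ - mu_0) = (0.8522, 1.3739),
  (x̄ - mu_0)^T · [...] = (3.8)·(0.8522) + (0.2)·(1.3739) = 3.513.

Step 5 — scale by n: T² = 5 · 3.513 = 17.5652.

T² ≈ 17.5652


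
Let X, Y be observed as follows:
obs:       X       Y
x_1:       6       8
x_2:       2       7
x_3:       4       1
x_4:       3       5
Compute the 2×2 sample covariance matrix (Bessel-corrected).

Step 1 — column means:
  mean(X) = (6 + 2 + 4 + 3) / 4 = 15/4 = 3.75
  mean(Y) = (8 + 7 + 1 + 5) / 4 = 21/4 = 5.25

Step 2 — sample covariance S[i,j] = (1/(n-1)) · Σ_k (x_{k,i} - mean_i) · (x_{k,j} - mean_j), with n-1 = 3.
  S[X,X] = ((2.25)·(2.25) + (-1.75)·(-1.75) + (0.25)·(0.25) + (-0.75)·(-0.75)) / 3 = 8.75/3 = 2.9167
  S[X,Y] = ((2.25)·(2.75) + (-1.75)·(1.75) + (0.25)·(-4.25) + (-0.75)·(-0.25)) / 3 = 2.25/3 = 0.75
  S[Y,Y] = ((2.75)·(2.75) + (1.75)·(1.75) + (-4.25)·(-4.25) + (-0.25)·(-0.25)) / 3 = 28.75/3 = 9.5833

S is symmetric (S[j,i] = S[i,j]). Assembling:

S = [[2.9167, 0.75],
 [0.75, 9.5833]]


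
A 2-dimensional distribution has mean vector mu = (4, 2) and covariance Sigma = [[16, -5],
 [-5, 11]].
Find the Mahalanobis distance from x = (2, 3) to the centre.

Step 1 — centre the observation: (x - mu) = (-2, 1).

Step 2 — invert Sigma. det(Sigma) = 16·11 - (-5)² = 151.
  Sigma^{-1} = (1/det) · [[d, -b], [-b, a]] = [[0.0728, 0.0331],
 [0.0331, 0.106]].

Step 3 — form the quadratic (x - mu)^T · Sigma^{-1} · (x - mu):
  Sigma^{-1} · (x - mu) = (-0.1126, 0.0397).
  (x - mu)^T · [Sigma^{-1} · (x - mu)] = (-2)·(-0.1126) + (1)·(0.0397) = 0.2649.

Step 4 — take square root: d = √(0.2649) ≈ 0.5147.

d(x, mu) = √(0.2649) ≈ 0.5147


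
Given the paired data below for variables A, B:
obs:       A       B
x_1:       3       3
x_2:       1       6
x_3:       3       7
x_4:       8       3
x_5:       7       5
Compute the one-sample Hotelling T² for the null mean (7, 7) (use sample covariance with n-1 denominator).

Step 1 — sample mean vector:
  mean(A) = (3 + 1 + 3 + 8 + 7) / 5 = 22/5 = 4.4
  mean(B) = (3 + 6 + 7 + 3 + 5) / 5 = 24/5 = 4.8
  x̄ = (4.4, 4.8),  deviation x̄ - mu_0 = (4.4, 4.8) - (7, 7) = (-2.6, -2.2).

Step 2 — sample covariance matrix, S[i,j] = (1/(n-1)) · Σ_k (x_{k,i} - mean_i) · (x_{k,j} - mean_j), divisor n-1 = 4:
  S[A,A] = ((-1.4)·(-1.4) + (-3.4)·(-3.4) + (-1.4)·(-1.4) + (3.6)·(3.6) + (2.6)·(2.6)) / 4 = 35.2/4 = 8.8
  S[A,B] = ((-1.4)·(-1.8) + (-3.4)·(1.2) + (-1.4)·(2.2) + (3.6)·(-1.8) + (2.6)·(0.2)) / 4 = -10.6/4 = -2.65
  S[B,B] = ((-1.8)·(-1.8) + (1.2)·(1.2) + (2.2)·(2.2) + (-1.8)·(-1.8) + (0.2)·(0.2)) / 4 = 12.8/4 = 3.2
  S = [[8.8, -2.65],
 [-2.65, 3.2]].

Step 3 — invert S. det(S) = 8.8·3.2 - (-2.65)² = 21.1375.
  S^{-1} = (1/det) · [[d, -b], [-b, a]] = [[0.1514, 0.1254],
 [0.1254, 0.4163]].

Step 4 — quadratic form (x̄ - mu_0)^T · S^{-1} · (x̄ - mu_0):
  S^{-1} · (x̄ - mu_0) = (-0.6694, -1.2419),
  (x̄ - mu_0)^T · [...] = (-2.6)·(-0.6694) + (-2.2)·(-1.2419) = 4.4726.

Step 5 — scale by n: T² = 5 · 4.4726 = 22.3631.

T² ≈ 22.3631


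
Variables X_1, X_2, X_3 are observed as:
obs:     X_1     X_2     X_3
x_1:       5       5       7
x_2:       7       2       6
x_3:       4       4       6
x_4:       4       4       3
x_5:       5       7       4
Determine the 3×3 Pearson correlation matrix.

Step 1 — column means:
  mean(X_1) = (5 + 7 + 4 + 4 + 5) / 5 = 25/5 = 5
  mean(X_2) = (5 + 2 + 4 + 4 + 7) / 5 = 22/5 = 4.4
  mean(X_3) = (7 + 6 + 6 + 3 + 4) / 5 = 26/5 = 5.2

Step 2 — sample variances and covariances s[i,j] = (1/(n-1)) · Σ_k (x_{k,i} - mean_i) · (x_{k,j} - mean_j), with n-1 = 4:
  s[X_1,X_1] = ((0)·(0) + (2)·(2) + (-1)·(-1) + (-1)·(-1) + (0)·(0)) / 4 = 6/4 = 1.5
  s[X_1,X_2] = ((0)·(0.6) + (2)·(-2.4) + (-1)·(-0.4) + (-1)·(-0.4) + (0)·(2.6)) / 4 = -4/4 = -1
  s[X_1,X_3] = ((0)·(1.8) + (2)·(0.8) + (-1)·(0.8) + (-1)·(-2.2) + (0)·(-1.2)) / 4 = 3/4 = 0.75
  s[X_2,X_2] = ((0.6)·(0.6) + (-2.4)·(-2.4) + (-0.4)·(-0.4) + (-0.4)·(-0.4) + (2.6)·(2.6)) / 4 = 13.2/4 = 3.3
  s[X_2,X_3] = ((0.6)·(1.8) + (-2.4)·(0.8) + (-0.4)·(0.8) + (-0.4)·(-2.2) + (2.6)·(-1.2)) / 4 = -3.4/4 = -0.85
  s[X_3,X_3] = ((1.8)·(1.8) + (0.8)·(0.8) + (0.8)·(0.8) + (-2.2)·(-2.2) + (-1.2)·(-1.2)) / 4 = 10.8/4 = 2.7
  Sample standard deviations s_i = √(s[i,i]):
  s(X_1) = √(1.5) = 1.2247
  s(X_2) = √(3.3) = 1.8166
  s(X_3) = √(2.7) = 1.6432

Step 3 — r_{ij} = s_{ij} / (s_i · s_j):
  r[X_1,X_1] = 1 (diagonal).
  r[X_1,X_2] = -1 / (1.2247 · 1.8166) = -1 / 2.2249 = -0.4495
  r[X_1,X_3] = 0.75 / (1.2247 · 1.6432) = 0.75 / 2.0125 = 0.3727
  r[X_2,X_2] = 1 (diagonal).
  r[X_2,X_3] = -0.85 / (1.8166 · 1.6432) = -0.85 / 2.985 = -0.2848
  r[X_3,X_3] = 1 (diagonal).

R is symmetric with unit diagonal. Assembling:

R = [[1, -0.4495, 0.3727],
 [-0.4495, 1, -0.2848],
 [0.3727, -0.2848, 1]]


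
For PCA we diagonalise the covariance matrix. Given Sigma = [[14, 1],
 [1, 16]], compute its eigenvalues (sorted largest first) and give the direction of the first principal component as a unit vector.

Step 1 — characteristic polynomial of 2×2 Sigma:
  det(Sigma - λI) = λ² - trace · λ + det = 0.
  trace = 14 + 16 = 30, det = 14·16 - (1)² = 223.
Step 2 — discriminant:
  Δ = trace² - 4·det = 900 - 892 = 8.
Step 3 — eigenvalues:
  λ = (trace ± √Δ)/2 = (30 ± 2.8284)/2,
  λ_1 = 16.4142,  λ_2 = 13.5858.

Step 4 — unit eigenvector for λ_1: solve (Sigma - λ_1 I)v = 0. First row:
  (14 - 16.4142)·v_x + (1)·v_y = 0, i.e. (-2.4142)·v_x + (1)·v_y = 0,
  so v ∝ (b, λ_1 - a) = (1, 2.4142) = u.
  ||u|| = √((1)² + (2.4142)²) = √(6.8284) ≈ 2.6131,
  v_1 = u/||u|| ≈ (0.3827, 0.9239) (||v_1|| = 1).

λ_1 = 16.4142,  λ_2 = 13.5858;  v_1 ≈ (0.3827, 0.9239)


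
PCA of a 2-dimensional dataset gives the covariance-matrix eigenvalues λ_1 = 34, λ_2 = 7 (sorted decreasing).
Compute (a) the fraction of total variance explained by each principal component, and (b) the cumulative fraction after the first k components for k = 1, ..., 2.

Step 1 — total variance = trace(Sigma) = Σ λ_i = 34 + 7 = 41.

Step 2 — fraction explained by component i = λ_i / Σ λ:
  PC1: 34/41 = 0.8293
  PC2: 7/41 = 0.1707

Step 3 — cumulative fraction after k components = (λ_1 + ... + λ_k) / Σ λ:
  k = 1: 34/41 = 0.8293
  k = 2: (34 + 7)/41 = 41/41 = 1

Summary (fraction, with percent):

explained: PC1 0.8293 (82.93%), PC2 0.1707 (17.07%);  cumulative: 0.8293, 1


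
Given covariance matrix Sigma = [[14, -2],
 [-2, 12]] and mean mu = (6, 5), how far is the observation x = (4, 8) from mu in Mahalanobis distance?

Step 1 — centre the observation: (x - mu) = (-2, 3).

Step 2 — invert Sigma. det(Sigma) = 14·12 - (-2)² = 164.
  Sigma^{-1} = (1/det) · [[d, -b], [-b, a]] = [[0.0732, 0.0122],
 [0.0122, 0.0854]].

Step 3 — form the quadratic (x - mu)^T · Sigma^{-1} · (x - mu):
  Sigma^{-1} · (x - mu) = (-0.1098, 0.2317).
  (x - mu)^T · [Sigma^{-1} · (x - mu)] = (-2)·(-0.1098) + (3)·(0.2317) = 0.9146.

Step 4 — take square root: d = √(0.9146) ≈ 0.9564.

d(x, mu) = √(0.9146) ≈ 0.9564


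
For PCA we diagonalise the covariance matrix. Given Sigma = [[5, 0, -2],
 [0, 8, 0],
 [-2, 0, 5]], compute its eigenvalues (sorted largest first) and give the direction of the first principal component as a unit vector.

Step 1 — characteristic polynomial p(λ) = det(λI - Sigma) = λ³ - tr·λ² + c_1·λ - det, where tr = trace, c_1 = sum of the principal 2×2 minors, det = det(Sigma):
  tr = 5 + 8 + 5 = 18,
  c_1 = (5·8 - (0)²) + (5·5 - (-2)²) + (8·5 - (0)²) = 40 + 21 + 40 = 101,
  det = 5·(8·5 - (0)²) - (0)·((0)·5 - (0)·(-2)) + (-2)·((0)·(0) - 8·(-2)) = 5·(40) - (0)·(0) + (-2)·(16) = 168.
  So p(λ) = λ³ - 18λ² + 101λ - 168.
Step 2 — look for an integer root (rational root theorem: any rational root is an integer divisor of 168). Testing λ = 3:
  p(3) = 27 - 162 + 303 - 168 = 0  ✓
  Dividing out (λ - 3): p(λ) = (λ - 3)(λ² - 15λ + 56).
Step 3 — remaining eigenvalues from the quadratic λ² - 15λ + 56 = 0:
  Δ = 15² - 4·56 = 225 - 224 = 1,  λ = (15 ± √1)/2 = (15 ± 1)/2 = 8 or 7.
  Sorted: λ_1 = 8,  λ_2 = 7,  λ_3 = 3  (check: sum = 18 = tr ✓).

Step 4 — unit eigenvector for λ_1 = 8: v spans the null space of (Sigma - λ_1 I), whose rows are
  r_1 = (-3, 0, -2),  r_2 = (0, 0, 0),  r_3 = (-2, 0, -3).
  v is orthogonal to every row, so take v ∝ r_1 × r_3 = ((0)·(-3) - (-2)·(0), (-2)·(-2) - (-3)·(-3), (-3)·(0) - (0)·(-2)) = (0, -5, 0).
  Rescale (divide by 5; multiply by -1 so the first nonzero entry is positive): u = (0, 1, 0).
  ||u|| = √((0)² + (1)² + (0)²) = √(1) = 1,  v_1 = u/||u|| ≈ (0, 1, 0) (||v_1|| = 1).

λ_1 = 8,  λ_2 = 7,  λ_3 = 3;  v_1 ≈ (0, 1, 0)


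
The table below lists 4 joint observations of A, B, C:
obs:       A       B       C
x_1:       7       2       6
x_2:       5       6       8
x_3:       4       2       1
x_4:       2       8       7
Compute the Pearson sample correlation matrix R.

Step 1 — column means:
  mean(A) = (7 + 5 + 4 + 2) / 4 = 18/4 = 4.5
  mean(B) = (2 + 6 + 2 + 8) / 4 = 18/4 = 4.5
  mean(C) = (6 + 8 + 1 + 7) / 4 = 22/4 = 5.5

Step 2 — sample variances and covariances s[i,j] = (1/(n-1)) · Σ_k (x_{k,i} - mean_i) · (x_{k,j} - mean_j), with n-1 = 3:
  s[A,A] = ((2.5)·(2.5) + (0.5)·(0.5) + (-0.5)·(-0.5) + (-2.5)·(-2.5)) / 3 = 13/3 = 4.3333
  s[A,B] = ((2.5)·(-2.5) + (0.5)·(1.5) + (-0.5)·(-2.5) + (-2.5)·(3.5)) / 3 = -13/3 = -4.3333
  s[A,C] = ((2.5)·(0.5) + (0.5)·(2.5) + (-0.5)·(-4.5) + (-2.5)·(1.5)) / 3 = 1/3 = 0.3333
  s[B,B] = ((-2.5)·(-2.5) + (1.5)·(1.5) + (-2.5)·(-2.5) + (3.5)·(3.5)) / 3 = 27/3 = 9
  s[B,C] = ((-2.5)·(0.5) + (1.5)·(2.5) + (-2.5)·(-4.5) + (3.5)·(1.5)) / 3 = 19/3 = 6.3333
  s[C,C] = ((0.5)·(0.5) + (2.5)·(2.5) + (-4.5)·(-4.5) + (1.5)·(1.5)) / 3 = 29/3 = 9.6667
  Sample standard deviations s_i = √(s[i,i]):
  s(A) = √(4.3333) = 2.0817
  s(B) = √(9) = 3
  s(C) = √(9.6667) = 3.1091

Step 3 — r_{ij} = s_{ij} / (s_i · s_j):
  r[A,A] = 1 (diagonal).
  r[A,B] = -4.3333 / (2.0817 · 3) = -4.3333 / 6.245 = -0.6939
  r[A,C] = 0.3333 / (2.0817 · 3.1091) = 0.3333 / 6.4722 = 0.0515
  r[B,B] = 1 (diagonal).
  r[B,C] = 6.3333 / (3 · 3.1091) = 6.3333 / 9.3274 = 0.679
  r[C,C] = 1 (diagonal).

R is symmetric with unit diagonal. Assembling:

R = [[1, -0.6939, 0.0515],
 [-0.6939, 1, 0.679],
 [0.0515, 0.679, 1]]


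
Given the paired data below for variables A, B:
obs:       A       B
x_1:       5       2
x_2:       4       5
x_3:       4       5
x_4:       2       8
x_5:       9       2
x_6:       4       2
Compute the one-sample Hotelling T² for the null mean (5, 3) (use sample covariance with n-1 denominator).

Step 1 — sample mean vector:
  mean(A) = (5 + 4 + 4 + 2 + 9 + 4) / 6 = 28/6 = 4.6667
  mean(B) = (2 + 5 + 5 + 8 + 2 + 2) / 6 = 24/6 = 4
  x̄ = (4.6667, 4),  deviation x̄ - mu_0 = (4.6667, 4) - (5, 3) = (-0.3333, 1).

Step 2 — sample covariance matrix, S[i,j] = (1/(n-1)) · Σ_k (x_{k,i} - mean_i) · (x_{k,j} - mean_j), divisor n-1 = 5:
  S[A,A] = ((0.3333)·(0.3333) + (-0.6667)·(-0.6667) + (-0.6667)·(-0.6667) + (-2.6667)·(-2.6667) + (4.3333)·(4.3333) + (-0.6667)·(-0.6667)) / 5 = 27.3333/5 = 5.4667
  S[A,B] = ((0.3333)·(-2) + (-0.6667)·(1) + (-0.6667)·(1) + (-2.6667)·(4) + (4.3333)·(-2) + (-0.6667)·(-2)) / 5 = -20/5 = -4
  S[B,B] = ((-2)·(-2) + (1)·(1) + (1)·(1) + (4)·(4) + (-2)·(-2) + (-2)·(-2)) / 5 = 30/5 = 6
  S = [[5.4667, -4],
 [-4, 6]].

Step 3 — invert S. det(S) = 5.4667·6 - (-4)² = 16.8.
  S^{-1} = (1/det) · [[d, -b], [-b, a]] = [[0.3571, 0.2381],
 [0.2381, 0.3254]].

Step 4 — quadratic form (x̄ - mu_0)^T · S^{-1} · (x̄ - mu_0):
  S^{-1} · (x̄ - mu_0) = (0.119, 0.246),
  (x̄ - mu_0)^T · [...] = (-0.3333)·(0.119) + (1)·(0.246) = 0.2063.

Step 5 — scale by n: T² = 6 · 0.2063 = 1.2381.

T² ≈ 1.2381


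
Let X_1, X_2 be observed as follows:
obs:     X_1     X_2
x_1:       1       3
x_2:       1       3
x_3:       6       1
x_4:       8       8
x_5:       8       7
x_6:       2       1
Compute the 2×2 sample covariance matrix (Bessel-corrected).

Step 1 — column means:
  mean(X_1) = (1 + 1 + 6 + 8 + 8 + 2) / 6 = 26/6 = 4.3333
  mean(X_2) = (3 + 3 + 1 + 8 + 7 + 1) / 6 = 23/6 = 3.8333

Step 2 — sample covariance S[i,j] = (1/(n-1)) · Σ_k (x_{k,i} - mean_i) · (x_{k,j} - mean_j), with n-1 = 5.
  S[X_1,X_1] = ((-3.3333)·(-3.3333) + (-3.3333)·(-3.3333) + (1.6667)·(1.6667) + (3.6667)·(3.6667) + (3.6667)·(3.6667) + (-2.3333)·(-2.3333)) / 5 = 57.3333/5 = 11.4667
  S[X_1,X_2] = ((-3.3333)·(-0.8333) + (-3.3333)·(-0.8333) + (1.6667)·(-2.8333) + (3.6667)·(4.1667) + (3.6667)·(3.1667) + (-2.3333)·(-2.8333)) / 5 = 34.3333/5 = 6.8667
  S[X_2,X_2] = ((-0.8333)·(-0.8333) + (-0.8333)·(-0.8333) + (-2.8333)·(-2.8333) + (4.1667)·(4.1667) + (3.1667)·(3.1667) + (-2.8333)·(-2.8333)) / 5 = 44.8333/5 = 8.9667

S is symmetric (S[j,i] = S[i,j]). Assembling:

S = [[11.4667, 6.8667],
 [6.8667, 8.9667]]


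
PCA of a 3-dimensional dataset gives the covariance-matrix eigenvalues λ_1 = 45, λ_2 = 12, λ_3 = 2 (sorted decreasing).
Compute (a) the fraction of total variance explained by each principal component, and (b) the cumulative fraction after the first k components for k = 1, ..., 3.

Step 1 — total variance = trace(Sigma) = Σ λ_i = 45 + 12 + 2 = 59.

Step 2 — fraction explained by component i = λ_i / Σ λ:
  PC1: 45/59 = 0.7627
  PC2: 12/59 = 0.2034
  PC3: 2/59 = 0.0339

Step 3 — cumulative fraction after k components = (λ_1 + ... + λ_k) / Σ λ:
  k = 1: 45/59 = 0.7627
  k = 2: (45 + 12)/59 = 57/59 = 0.9661
  k = 3: (45 + 12 + 2)/59 = 59/59 = 1

Summary (fraction, with percent):

explained: PC1 0.7627 (76.27%), PC2 0.2034 (20.34%), PC3 0.0339 (3.39%);  cumulative: 0.7627, 0.9661, 1


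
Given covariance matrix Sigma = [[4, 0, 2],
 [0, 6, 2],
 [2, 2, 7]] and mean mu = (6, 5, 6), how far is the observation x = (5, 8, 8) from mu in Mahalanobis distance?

Step 1 — centre the observation: (x - mu) = (-1, 3, 2).

Step 2 — invert Sigma (cofactor / det for 3×3, or solve directly):
  Sigma^{-1} = [[0.2969, 0.0312, -0.0938],
 [0.0312, 0.1875, -0.0625],
 [-0.0938, -0.0625, 0.1875]].

Step 3 — form the quadratic (x - mu)^T · Sigma^{-1} · (x - mu):
  Sigma^{-1} · (x - mu) = (-0.3906, 0.4062, 0.2812).
  (x - mu)^T · [Sigma^{-1} · (x - mu)] = (-1)·(-0.3906) + (3)·(0.4062) + (2)·(0.2812) = 2.1719.

Step 4 — take square root: d = √(2.1719) ≈ 1.4737.

d(x, mu) = √(2.1719) ≈ 1.4737


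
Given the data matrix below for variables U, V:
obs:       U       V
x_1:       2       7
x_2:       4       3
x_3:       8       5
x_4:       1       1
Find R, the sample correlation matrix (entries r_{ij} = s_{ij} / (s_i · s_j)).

Step 1 — column means:
  mean(U) = (2 + 4 + 8 + 1) / 4 = 15/4 = 3.75
  mean(V) = (7 + 3 + 5 + 1) / 4 = 16/4 = 4

Step 2 — sample variances and covariances s[i,j] = (1/(n-1)) · Σ_k (x_{k,i} - mean_i) · (x_{k,j} - mean_j), with n-1 = 3:
  s[U,U] = ((-1.75)·(-1.75) + (0.25)·(0.25) + (4.25)·(4.25) + (-2.75)·(-2.75)) / 3 = 28.75/3 = 9.5833
  s[U,V] = ((-1.75)·(3) + (0.25)·(-1) + (4.25)·(1) + (-2.75)·(-3)) / 3 = 7/3 = 2.3333
  s[V,V] = ((3)·(3) + (-1)·(-1) + (1)·(1) + (-3)·(-3)) / 3 = 20/3 = 6.6667
  Sample standard deviations s_i = √(s[i,i]):
  s(U) = √(9.5833) = 3.0957
  s(V) = √(6.6667) = 2.582

Step 3 — r_{ij} = s_{ij} / (s_i · s_j):
  r[U,U] = 1 (diagonal).
  r[U,V] = 2.3333 / (3.0957 · 2.582) = 2.3333 / 7.9931 = 0.2919
  r[V,V] = 1 (diagonal).

R is symmetric with unit diagonal. Assembling:

R = [[1, 0.2919],
 [0.2919, 1]]


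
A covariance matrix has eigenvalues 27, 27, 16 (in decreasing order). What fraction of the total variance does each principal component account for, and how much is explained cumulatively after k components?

Step 1 — total variance = trace(Sigma) = Σ λ_i = 27 + 27 + 16 = 70.

Step 2 — fraction explained by component i = λ_i / Σ λ:
  PC1: 27/70 = 0.3857
  PC2: 27/70 = 0.3857
  PC3: 16/70 = 0.2286

Step 3 — cumulative fraction after k components = (λ_1 + ... + λ_k) / Σ λ:
  k = 1: 27/70 = 0.3857
  k = 2: (27 + 27)/70 = 54/70 = 0.7714
  k = 3: (27 + 27 + 16)/70 = 70/70 = 1

Summary (fraction, with percent):

explained: PC1 0.3857 (38.57%), PC2 0.3857 (38.57%), PC3 0.2286 (22.86%);  cumulative: 0.3857, 0.7714, 1


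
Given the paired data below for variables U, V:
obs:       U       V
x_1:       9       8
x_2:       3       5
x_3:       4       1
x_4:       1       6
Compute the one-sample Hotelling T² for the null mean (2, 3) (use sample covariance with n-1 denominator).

Step 1 — sample mean vector:
  mean(U) = (9 + 3 + 4 + 1) / 4 = 17/4 = 4.25
  mean(V) = (8 + 5 + 1 + 6) / 4 = 20/4 = 5
  x̄ = (4.25, 5),  deviation x̄ - mu_0 = (4.25, 5) - (2, 3) = (2.25, 2).

Step 2 — sample covariance matrix, S[i,j] = (1/(n-1)) · Σ_k (x_{k,i} - mean_i) · (x_{k,j} - mean_j), divisor n-1 = 3:
  S[U,U] = ((4.75)·(4.75) + (-1.25)·(-1.25) + (-0.25)·(-0.25) + (-3.25)·(-3.25)) / 3 = 34.75/3 = 11.5833
  S[U,V] = ((4.75)·(3) + (-1.25)·(0) + (-0.25)·(-4) + (-3.25)·(1)) / 3 = 12/3 = 4
  S[V,V] = ((3)·(3) + (0)·(0) + (-4)·(-4) + (1)·(1)) / 3 = 26/3 = 8.6667
  S = [[11.5833, 4],
 [4, 8.6667]].

Step 3 — invert S. det(S) = 11.5833·8.6667 - (4)² = 84.3889.
  S^{-1} = (1/det) · [[d, -b], [-b, a]] = [[0.1027, -0.0474],
 [-0.0474, 0.1373]].

Step 4 — quadratic form (x̄ - mu_0)^T · S^{-1} · (x̄ - mu_0):
  S^{-1} · (x̄ - mu_0) = (0.1363, 0.1679),
  (x̄ - mu_0)^T · [...] = (2.25)·(0.1363) + (2)·(0.1679) = 0.6424.

Step 5 — scale by n: T² = 4 · 0.6424 = 2.5695.

T² ≈ 2.5695


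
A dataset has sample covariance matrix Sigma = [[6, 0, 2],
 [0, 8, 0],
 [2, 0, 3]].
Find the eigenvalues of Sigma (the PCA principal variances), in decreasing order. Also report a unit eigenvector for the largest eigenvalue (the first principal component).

Step 1 — characteristic polynomial p(λ) = det(λI - Sigma) = λ³ - tr·λ² + c_1·λ - det, where tr = trace, c_1 = sum of the principal 2×2 minors, det = det(Sigma):
  tr = 6 + 8 + 3 = 17,
  c_1 = (6·8 - (0)²) + (6·3 - (2)²) + (8·3 - (0)²) = 48 + 14 + 24 = 86,
  det = 6·(8·3 - (0)²) - (0)·((0)·3 - (0)·(2)) + (2)·((0)·(0) - 8·(2)) = 6·(24) - (0)·(0) + (2)·(-16) = 112.
  So p(λ) = λ³ - 17λ² + 86λ - 112.
Step 2 — look for an integer root (rational root theorem: any rational root is an integer divisor of 112). Testing λ = 2:
  p(2) = 8 - 68 + 172 - 112 = 0  ✓
  Dividing out (λ - 2): p(λ) = (λ - 2)(λ² - 15λ + 56).
Step 3 — remaining eigenvalues from the quadratic λ² - 15λ + 56 = 0:
  Δ = 15² - 4·56 = 225 - 224 = 1,  λ = (15 ± √1)/2 = (15 ± 1)/2 = 8 or 7.
  Sorted: λ_1 = 8,  λ_2 = 7,  λ_3 = 2  (check: sum = 17 = tr ✓).

Step 4 — unit eigenvector for λ_1 = 8: v spans the null space of (Sigma - λ_1 I), whose rows are
  r_1 = (-2, 0, 2),  r_2 = (0, 0, 0),  r_3 = (2, 0, -5).
  v is orthogonal to every row, so take v ∝ r_1 × r_3 = ((0)·(-5) - (2)·(0), (2)·(2) - (-2)·(-5), (-2)·(0) - (0)·(2)) = (0, -6, 0).
  Rescale (divide by 6; multiply by -1 so the first nonzero entry is positive): u = (0, 1, 0).
  ||u|| = √((0)² + (1)² + (0)²) = √(1) = 1,  v_1 = u/||u|| ≈ (0, 1, 0) (||v_1|| = 1).

λ_1 = 8,  λ_2 = 7,  λ_3 = 2;  v_1 ≈ (0, 1, 0)


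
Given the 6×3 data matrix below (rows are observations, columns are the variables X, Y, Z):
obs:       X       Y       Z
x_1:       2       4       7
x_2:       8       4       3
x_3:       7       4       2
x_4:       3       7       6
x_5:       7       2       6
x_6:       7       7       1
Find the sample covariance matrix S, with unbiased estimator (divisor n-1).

Step 1 — column means:
  mean(X) = (2 + 8 + 7 + 3 + 7 + 7) / 6 = 34/6 = 5.6667
  mean(Y) = (4 + 4 + 4 + 7 + 2 + 7) / 6 = 28/6 = 4.6667
  mean(Z) = (7 + 3 + 2 + 6 + 6 + 1) / 6 = 25/6 = 4.1667

Step 2 — sample covariance S[i,j] = (1/(n-1)) · Σ_k (x_{k,i} - mean_i) · (x_{k,j} - mean_j), with n-1 = 5.
  S[X,X] = ((-3.6667)·(-3.6667) + (2.3333)·(2.3333) + (1.3333)·(1.3333) + (-2.6667)·(-2.6667) + (1.3333)·(1.3333) + (1.3333)·(1.3333)) / 5 = 31.3333/5 = 6.2667
  S[X,Y] = ((-3.6667)·(-0.6667) + (2.3333)·(-0.6667) + (1.3333)·(-0.6667) + (-2.6667)·(2.3333) + (1.3333)·(-2.6667) + (1.3333)·(2.3333)) / 5 = -6.6667/5 = -1.3333
  S[X,Z] = ((-3.6667)·(2.8333) + (2.3333)·(-1.1667) + (1.3333)·(-2.1667) + (-2.6667)·(1.8333) + (1.3333)·(1.8333) + (1.3333)·(-3.1667)) / 5 = -22.6667/5 = -4.5333
  S[Y,Y] = ((-0.6667)·(-0.6667) + (-0.6667)·(-0.6667) + (-0.6667)·(-0.6667) + (2.3333)·(2.3333) + (-2.6667)·(-2.6667) + (2.3333)·(2.3333)) / 5 = 19.3333/5 = 3.8667
  S[Y,Z] = ((-0.6667)·(2.8333) + (-0.6667)·(-1.1667) + (-0.6667)·(-2.1667) + (2.3333)·(1.8333) + (-2.6667)·(1.8333) + (2.3333)·(-3.1667)) / 5 = -7.6667/5 = -1.5333
  S[Z,Z] = ((2.8333)·(2.8333) + (-1.1667)·(-1.1667) + (-2.1667)·(-2.1667) + (1.8333)·(1.8333) + (1.8333)·(1.8333) + (-3.1667)·(-3.1667)) / 5 = 30.8333/5 = 6.1667

S is symmetric (S[j,i] = S[i,j]). Assembling:

S = [[6.2667, -1.3333, -4.5333],
 [-1.3333, 3.8667, -1.5333],
 [-4.5333, -1.5333, 6.1667]]


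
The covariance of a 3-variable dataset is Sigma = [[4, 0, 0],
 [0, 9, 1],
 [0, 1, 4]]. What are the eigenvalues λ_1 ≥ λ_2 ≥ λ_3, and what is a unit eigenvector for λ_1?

Step 1 — characteristic polynomial p(λ) = det(λI - Sigma) = λ³ - tr·λ² + c_1·λ - det, where tr = trace, c_1 = sum of the principal 2×2 minors, det = det(Sigma):
  tr = 4 + 9 + 4 = 17,
  c_1 = (4·9 - (0)²) + (4·4 - (0)²) + (9·4 - (1)²) = 36 + 16 + 35 = 87,
  det = 4·(9·4 - (1)²) - (0)·((0)·4 - (1)·(0)) + (0)·((0)·(1) - 9·(0)) = 4·(35) - (0)·(0) + (0)·(0) = 140.
  So p(λ) = λ³ - 17λ² + 87λ - 140.
Step 2 — look for an integer root (rational root theorem: any rational root is an integer divisor of 140). Testing λ = 4:
  p(4) = 64 - 272 + 348 - 140 = 0  ✓
  Dividing out (λ - 4): p(λ) = (λ - 4)(λ² - 13λ + 35).
Step 3 — remaining eigenvalues from the quadratic λ² - 13λ + 35 = 0:
  Δ = 13² - 4·35 = 169 - 140 = 29,  λ = (13 ± √29)/2 = (13 ± 5.3852)/2 ≈ 9.1926 or 3.8074.
  Sorted: λ_1 = 9.1926,  λ_2 = 4,  λ_3 = 3.8074  (check: sum = 17 = tr ✓).

Step 4 — unit eigenvector for λ_1 ≈ 9.1926: v spans the null space of (Sigma - λ_1 I), whose rows are
  r_1 = (-5.1926, 0, 0),  r_2 = (0, -0.1926, 1),  r_3 = (0, 1, -5.1926).
  v is orthogonal to every row, so take v ∝ r_1 × r_2 = ((0)·(1) - (0)·(-0.1926), (0)·(0) - (-5.1926)·(1), (-5.1926)·(-0.1926) - (0)·(0)) ≈ (0, 5.1926, 1).
  Let u = (0, 5.1926, 1).
  ||u|| = √((0)² + (5.1926)² + (1)²) = √(27.9629) ≈ 5.288,  v_1 = u/||u|| ≈ (0, 0.982, 0.1891) (||v_1|| = 1).

λ_1 = 9.1926,  λ_2 = 4,  λ_3 = 3.8074;  v_1 ≈ (0, 0.982, 0.1891)


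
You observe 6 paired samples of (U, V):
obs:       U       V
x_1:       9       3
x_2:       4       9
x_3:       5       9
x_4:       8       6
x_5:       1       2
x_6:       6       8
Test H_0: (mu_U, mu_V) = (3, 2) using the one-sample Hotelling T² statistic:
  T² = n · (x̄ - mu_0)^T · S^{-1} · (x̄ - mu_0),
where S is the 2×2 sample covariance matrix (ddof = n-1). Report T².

Step 1 — sample mean vector:
  mean(U) = (9 + 4 + 5 + 8 + 1 + 6) / 6 = 33/6 = 5.5
  mean(V) = (3 + 9 + 9 + 6 + 2 + 8) / 6 = 37/6 = 6.1667
  x̄ = (5.5, 6.1667),  deviation x̄ - mu_0 = (5.5, 6.1667) - (3, 2) = (2.5, 4.1667).

Step 2 — sample covariance matrix, S[i,j] = (1/(n-1)) · Σ_k (x_{k,i} - mean_i) · (x_{k,j} - mean_j), divisor n-1 = 5:
  S[U,U] = ((3.5)·(3.5) + (-1.5)·(-1.5) + (-0.5)·(-0.5) + (2.5)·(2.5) + (-4.5)·(-4.5) + (0.5)·(0.5)) / 5 = 41.5/5 = 8.3
  S[U,V] = ((3.5)·(-3.1667) + (-1.5)·(2.8333) + (-0.5)·(2.8333) + (2.5)·(-0.1667) + (-4.5)·(-4.1667) + (0.5)·(1.8333)) / 5 = 2.5/5 = 0.5
  S[V,V] = ((-3.1667)·(-3.1667) + (2.8333)·(2.8333) + (2.8333)·(2.8333) + (-0.1667)·(-0.1667) + (-4.1667)·(-4.1667) + (1.8333)·(1.8333)) / 5 = 46.8333/5 = 9.3667
  S = [[8.3, 0.5],
 [0.5, 9.3667]].

Step 3 — invert S. det(S) = 8.3·9.3667 - (0.5)² = 77.4933.
  S^{-1} = (1/det) · [[d, -b], [-b, a]] = [[0.1209, -0.0065],
 [-0.0065, 0.1071]].

Step 4 — quadratic form (x̄ - mu_0)^T · S^{-1} · (x̄ - mu_0):
  S^{-1} · (x̄ - mu_0) = (0.2753, 0.4301),
  (x̄ - mu_0)^T · [...] = (2.5)·(0.2753) + (4.1667)·(0.4301) = 2.4805.

Step 5 — scale by n: T² = 6 · 2.4805 = 14.883.

T² ≈ 14.883


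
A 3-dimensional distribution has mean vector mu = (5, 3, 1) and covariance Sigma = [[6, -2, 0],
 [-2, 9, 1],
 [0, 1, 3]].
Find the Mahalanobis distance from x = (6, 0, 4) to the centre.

Step 1 — centre the observation: (x - mu) = (1, -3, 3).

Step 2 — invert Sigma (cofactor / det for 3×3, or solve directly):
  Sigma^{-1} = [[0.1806, 0.0417, -0.0139],
 [0.0417, 0.125, -0.0417],
 [-0.0139, -0.0417, 0.3472]].

Step 3 — form the quadratic (x - mu)^T · Sigma^{-1} · (x - mu):
  Sigma^{-1} · (x - mu) = (0.0139, -0.4583, 1.1528).
  (x - mu)^T · [Sigma^{-1} · (x - mu)] = (1)·(0.0139) + (-3)·(-0.4583) + (3)·(1.1528) = 4.8472.

Step 4 — take square root: d = √(4.8472) ≈ 2.2016.

d(x, mu) = √(4.8472) ≈ 2.2016


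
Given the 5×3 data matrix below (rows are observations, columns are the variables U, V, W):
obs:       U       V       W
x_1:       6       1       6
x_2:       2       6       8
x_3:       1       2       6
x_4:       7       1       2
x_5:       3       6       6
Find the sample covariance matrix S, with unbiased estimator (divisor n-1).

Step 1 — column means:
  mean(U) = (6 + 2 + 1 + 7 + 3) / 5 = 19/5 = 3.8
  mean(V) = (1 + 6 + 2 + 1 + 6) / 5 = 16/5 = 3.2
  mean(W) = (6 + 8 + 6 + 2 + 6) / 5 = 28/5 = 5.6

Step 2 — sample covariance S[i,j] = (1/(n-1)) · Σ_k (x_{k,i} - mean_i) · (x_{k,j} - mean_j), with n-1 = 4.
  S[U,U] = ((2.2)·(2.2) + (-1.8)·(-1.8) + (-2.8)·(-2.8) + (3.2)·(3.2) + (-0.8)·(-0.8)) / 4 = 26.8/4 = 6.7
  S[U,V] = ((2.2)·(-2.2) + (-1.8)·(2.8) + (-2.8)·(-1.2) + (3.2)·(-2.2) + (-0.8)·(2.8)) / 4 = -15.8/4 = -3.95
  S[U,W] = ((2.2)·(0.4) + (-1.8)·(2.4) + (-2.8)·(0.4) + (3.2)·(-3.6) + (-0.8)·(0.4)) / 4 = -16.4/4 = -4.1
  S[V,V] = ((-2.2)·(-2.2) + (2.8)·(2.8) + (-1.2)·(-1.2) + (-2.2)·(-2.2) + (2.8)·(2.8)) / 4 = 26.8/4 = 6.7
  S[V,W] = ((-2.2)·(0.4) + (2.8)·(2.4) + (-1.2)·(0.4) + (-2.2)·(-3.6) + (2.8)·(0.4)) / 4 = 14.4/4 = 3.6
  S[W,W] = ((0.4)·(0.4) + (2.4)·(2.4) + (0.4)·(0.4) + (-3.6)·(-3.6) + (0.4)·(0.4)) / 4 = 19.2/4 = 4.8

S is symmetric (S[j,i] = S[i,j]). Assembling:

S = [[6.7, -3.95, -4.1],
 [-3.95, 6.7, 3.6],
 [-4.1, 3.6, 4.8]]


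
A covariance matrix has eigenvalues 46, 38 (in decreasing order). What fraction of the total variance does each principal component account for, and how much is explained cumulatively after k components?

Step 1 — total variance = trace(Sigma) = Σ λ_i = 46 + 38 = 84.

Step 2 — fraction explained by component i = λ_i / Σ λ:
  PC1: 46/84 = 0.5476
  PC2: 38/84 = 0.4524

Step 3 — cumulative fraction after k components = (λ_1 + ... + λ_k) / Σ λ:
  k = 1: 46/84 = 0.5476
  k = 2: (46 + 38)/84 = 84/84 = 1

Summary (fraction, with percent):

explained: PC1 0.5476 (54.76%), PC2 0.4524 (45.24%);  cumulative: 0.5476, 1


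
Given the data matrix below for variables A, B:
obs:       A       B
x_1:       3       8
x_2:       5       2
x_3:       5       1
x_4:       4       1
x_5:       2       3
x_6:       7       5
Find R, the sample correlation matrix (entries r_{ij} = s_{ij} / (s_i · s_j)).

Step 1 — column means:
  mean(A) = (3 + 5 + 5 + 4 + 2 + 7) / 6 = 26/6 = 4.3333
  mean(B) = (8 + 2 + 1 + 1 + 3 + 5) / 6 = 20/6 = 3.3333

Step 2 — sample variances and covariances s[i,j] = (1/(n-1)) · Σ_k (x_{k,i} - mean_i) · (x_{k,j} - mean_j), with n-1 = 5:
  s[A,A] = ((-1.3333)·(-1.3333) + (0.6667)·(0.6667) + (0.6667)·(0.6667) + (-0.3333)·(-0.3333) + (-2.3333)·(-2.3333) + (2.6667)·(2.6667)) / 5 = 15.3333/5 = 3.0667
  s[A,B] = ((-1.3333)·(4.6667) + (0.6667)·(-1.3333) + (0.6667)·(-2.3333) + (-0.3333)·(-2.3333) + (-2.3333)·(-0.3333) + (2.6667)·(1.6667)) / 5 = -2.6667/5 = -0.5333
  s[B,B] = ((4.6667)·(4.6667) + (-1.3333)·(-1.3333) + (-2.3333)·(-2.3333) + (-2.3333)·(-2.3333) + (-0.3333)·(-0.3333) + (1.6667)·(1.6667)) / 5 = 37.3333/5 = 7.4667
  Sample standard deviations s_i = √(s[i,i]):
  s(A) = √(3.0667) = 1.7512
  s(B) = √(7.4667) = 2.7325

Step 3 — r_{ij} = s_{ij} / (s_i · s_j):
  r[A,A] = 1 (diagonal).
  r[A,B] = -0.5333 / (1.7512 · 2.7325) = -0.5333 / 4.7852 = -0.1115
  r[B,B] = 1 (diagonal).

R is symmetric with unit diagonal. Assembling:

R = [[1, -0.1115],
 [-0.1115, 1]]


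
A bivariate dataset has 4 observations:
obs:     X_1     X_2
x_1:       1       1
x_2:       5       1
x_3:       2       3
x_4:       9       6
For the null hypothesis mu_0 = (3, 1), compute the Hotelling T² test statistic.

Step 1 — sample mean vector:
  mean(X_1) = (1 + 5 + 2 + 9) / 4 = 17/4 = 4.25
  mean(X_2) = (1 + 1 + 3 + 6) / 4 = 11/4 = 2.75
  x̄ = (4.25, 2.75),  deviation x̄ - mu_0 = (4.25, 2.75) - (3, 1) = (1.25, 1.75).

Step 2 — sample covariance matrix, S[i,j] = (1/(n-1)) · Σ_k (x_{k,i} - mean_i) · (x_{k,j} - mean_j), divisor n-1 = 3:
  S[X_1,X_1] = ((-3.25)·(-3.25) + (0.75)·(0.75) + (-2.25)·(-2.25) + (4.75)·(4.75)) / 3 = 38.75/3 = 12.9167
  S[X_1,X_2] = ((-3.25)·(-1.75) + (0.75)·(-1.75) + (-2.25)·(0.25) + (4.75)·(3.25)) / 3 = 19.25/3 = 6.4167
  S[X_2,X_2] = ((-1.75)·(-1.75) + (-1.75)·(-1.75) + (0.25)·(0.25) + (3.25)·(3.25)) / 3 = 16.75/3 = 5.5833
  S = [[12.9167, 6.4167],
 [6.4167, 5.5833]].

Step 3 — invert S. det(S) = 12.9167·5.5833 - (6.4167)² = 30.9444.
  S^{-1} = (1/det) · [[d, -b], [-b, a]] = [[0.1804, -0.2074],
 [-0.2074, 0.4174]].

Step 4 — quadratic form (x̄ - mu_0)^T · S^{-1} · (x̄ - mu_0):
  S^{-1} · (x̄ - mu_0) = (-0.1373, 0.4713),
  (x̄ - mu_0)^T · [...] = (1.25)·(-0.1373) + (1.75)·(0.4713) = 0.6531.

Step 5 — scale by n: T² = 4 · 0.6531 = 2.6122.

T² ≈ 2.6122
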